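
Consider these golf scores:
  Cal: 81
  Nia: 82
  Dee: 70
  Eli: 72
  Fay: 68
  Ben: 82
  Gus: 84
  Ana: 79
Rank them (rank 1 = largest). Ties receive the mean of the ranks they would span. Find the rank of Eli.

Sorted (descending): 84, 82, 82, 81, 79, 72, 70, 68
The 2 values of 82 occupy positions 2–3 → average rank (2+3)/2 = 2.5.
Eli has value 72 → rank 6.

6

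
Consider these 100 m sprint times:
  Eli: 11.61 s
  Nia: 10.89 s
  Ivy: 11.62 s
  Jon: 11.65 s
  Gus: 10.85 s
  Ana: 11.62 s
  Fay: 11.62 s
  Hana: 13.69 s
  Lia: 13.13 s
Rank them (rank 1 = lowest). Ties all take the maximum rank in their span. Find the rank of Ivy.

6

Sorted (ascending): 10.85, 10.89, 11.61, 11.62, 11.62, 11.62, 11.65, 13.13, 13.69
The 3 values of 11.62 occupy positions 4–6 → each gets rank 6.
Ivy has value 11.62 s → rank 6.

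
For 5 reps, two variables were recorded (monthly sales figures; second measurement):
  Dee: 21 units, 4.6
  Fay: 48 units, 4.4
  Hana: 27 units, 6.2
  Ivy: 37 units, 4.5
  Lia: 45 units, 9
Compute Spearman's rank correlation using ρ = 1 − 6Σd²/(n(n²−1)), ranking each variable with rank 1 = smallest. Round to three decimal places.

Ranks of variable 1: 1, 5, 2, 3, 4
Ranks of variable 2: 3, 1, 4, 2, 5
d = r₁ − r₂: -2, 4, -2, 1, -1
d²: 4, 16, 4, 1, 1; Σd² = 26
ρ = 1 − 6·26/(5·24) = 1 − 156/120 = -0.300

-0.300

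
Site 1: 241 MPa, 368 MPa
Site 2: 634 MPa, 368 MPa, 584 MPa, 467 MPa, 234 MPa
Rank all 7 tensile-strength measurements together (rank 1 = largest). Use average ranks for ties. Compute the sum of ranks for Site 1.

Sorted (descending): 634, 584, 467, 368, 368, 241, 234
The 2 values of 368 occupy positions 4–5 → average rank (4+5)/2 = 4.5.
Site 1 values → pooled ranks: 241→6, 368→4.5
Rank sum = 6 + 4.5 = 10.5

10.5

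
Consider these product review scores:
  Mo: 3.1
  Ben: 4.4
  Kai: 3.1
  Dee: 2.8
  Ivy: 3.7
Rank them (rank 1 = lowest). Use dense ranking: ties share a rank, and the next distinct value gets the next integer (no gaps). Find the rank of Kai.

Sorted (ascending): 2.8, 3.1, 3.1, 3.7, 4.4
The 2 values of 3.1 share dense rank 2.
Remaining distinct values take the next consecutive integers.
Kai has value 3.1 → rank 2.

2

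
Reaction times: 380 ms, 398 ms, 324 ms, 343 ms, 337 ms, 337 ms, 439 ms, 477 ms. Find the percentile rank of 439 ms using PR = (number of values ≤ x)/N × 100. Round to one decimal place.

87.5

N = 8.
Strictly below 439: 6. Equal to 439: 1.
PR = 7/8 × 100 = 87.5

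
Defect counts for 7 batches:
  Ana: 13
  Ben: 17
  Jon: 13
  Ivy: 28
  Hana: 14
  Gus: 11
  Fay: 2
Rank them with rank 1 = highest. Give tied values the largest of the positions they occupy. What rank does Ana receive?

Sorted (descending): 28, 17, 14, 13, 13, 11, 2
The 2 values of 13 occupy positions 4–5 → each gets rank 5.
Ana has value 13 → rank 5.

5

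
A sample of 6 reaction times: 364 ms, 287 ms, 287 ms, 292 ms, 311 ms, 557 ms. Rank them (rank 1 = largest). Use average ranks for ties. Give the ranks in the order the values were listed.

2, 5.5, 5.5, 4, 3, 1

Sorted (descending): 557, 364, 311, 292, 287, 287
The 2 values of 287 occupy positions 5–6 → average rank (5+6)/2 = 5.5.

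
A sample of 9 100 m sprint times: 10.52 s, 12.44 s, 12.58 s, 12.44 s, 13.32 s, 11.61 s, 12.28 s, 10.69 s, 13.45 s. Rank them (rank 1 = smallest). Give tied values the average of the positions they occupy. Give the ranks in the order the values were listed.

1, 5.5, 7, 5.5, 8, 3, 4, 2, 9

Sorted (ascending): 10.52, 10.69, 11.61, 12.28, 12.44, 12.44, 12.58, 13.32, 13.45
The 2 values of 12.44 occupy positions 5–6 → average rank (5+6)/2 = 5.5.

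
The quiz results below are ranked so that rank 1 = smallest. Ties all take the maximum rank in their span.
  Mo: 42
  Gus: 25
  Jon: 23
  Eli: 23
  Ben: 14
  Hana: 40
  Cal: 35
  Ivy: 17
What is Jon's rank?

Sorted (ascending): 14, 17, 23, 23, 25, 35, 40, 42
The 2 values of 23 occupy positions 3–4 → each gets rank 4.
Jon has value 23 → rank 4.

4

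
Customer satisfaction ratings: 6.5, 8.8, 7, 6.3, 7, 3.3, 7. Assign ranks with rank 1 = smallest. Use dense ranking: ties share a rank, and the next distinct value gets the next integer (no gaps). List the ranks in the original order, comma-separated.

Sorted (ascending): 3.3, 6.3, 6.5, 7, 7, 7, 8.8
The 3 values of 7 share dense rank 4.
Remaining distinct values take the next consecutive integers.

3, 5, 4, 2, 4, 1, 4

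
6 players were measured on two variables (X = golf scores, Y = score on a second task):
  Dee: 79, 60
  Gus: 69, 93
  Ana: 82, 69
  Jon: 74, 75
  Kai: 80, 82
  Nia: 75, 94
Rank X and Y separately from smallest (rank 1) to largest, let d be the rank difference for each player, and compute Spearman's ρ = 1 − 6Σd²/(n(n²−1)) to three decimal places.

Ranks of variable 1: 4, 1, 6, 2, 5, 3
Ranks of variable 2: 1, 5, 2, 3, 4, 6
d = r₁ − r₂: 3, -4, 4, -1, 1, -3
d²: 9, 16, 16, 1, 1, 9; Σd² = 52
ρ = 1 − 6·52/(6·35) = 1 − 312/210 = -0.486

-0.486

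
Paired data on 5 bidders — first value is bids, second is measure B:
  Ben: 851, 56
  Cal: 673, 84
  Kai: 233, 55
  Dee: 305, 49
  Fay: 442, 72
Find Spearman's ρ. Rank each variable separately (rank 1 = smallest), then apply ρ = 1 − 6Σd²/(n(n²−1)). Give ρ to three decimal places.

0.600

Ranks of variable 1: 5, 4, 1, 2, 3
Ranks of variable 2: 3, 5, 2, 1, 4
d = r₁ − r₂: 2, -1, -1, 1, -1
d²: 4, 1, 1, 1, 1; Σd² = 8
ρ = 1 − 6·8/(5·24) = 1 − 48/120 = 0.600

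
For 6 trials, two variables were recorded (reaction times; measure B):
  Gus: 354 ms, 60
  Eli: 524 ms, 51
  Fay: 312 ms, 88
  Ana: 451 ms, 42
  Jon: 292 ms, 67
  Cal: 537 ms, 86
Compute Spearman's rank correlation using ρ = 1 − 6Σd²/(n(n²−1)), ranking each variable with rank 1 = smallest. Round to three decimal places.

-0.257

Ranks of variable 1: 3, 5, 2, 4, 1, 6
Ranks of variable 2: 3, 2, 6, 1, 4, 5
d = r₁ − r₂: 0, 3, -4, 3, -3, 1
d²: 0, 9, 16, 9, 9, 1; Σd² = 44
ρ = 1 − 6·44/(6·35) = 1 − 264/210 = -0.257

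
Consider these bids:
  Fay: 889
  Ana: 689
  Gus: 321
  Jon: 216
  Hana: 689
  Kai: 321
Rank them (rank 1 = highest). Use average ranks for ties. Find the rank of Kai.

4.5

Sorted (descending): 889, 689, 689, 321, 321, 216
The 2 values of 689 occupy positions 2–3 → average rank (2+3)/2 = 2.5.
The 2 values of 321 occupy positions 4–5 → average rank (4+5)/2 = 4.5.
Kai has value 321 → rank 4.5.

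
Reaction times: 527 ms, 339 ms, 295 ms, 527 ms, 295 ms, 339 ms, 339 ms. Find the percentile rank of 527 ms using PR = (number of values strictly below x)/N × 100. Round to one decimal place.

71.4

N = 7.
Strictly below 527: 5. Equal to 527: 2.
PR = 5/7 × 100 = 71.4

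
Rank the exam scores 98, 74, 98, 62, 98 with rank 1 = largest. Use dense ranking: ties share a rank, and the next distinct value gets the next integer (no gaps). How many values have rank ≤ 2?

4

Sorted (descending): 98, 98, 98, 74, 62
The 3 values of 98 share dense rank 1.
Remaining distinct values take the next consecutive integers.
Ranks ≤ 2: {1, 1, 1, 2} → 4 values.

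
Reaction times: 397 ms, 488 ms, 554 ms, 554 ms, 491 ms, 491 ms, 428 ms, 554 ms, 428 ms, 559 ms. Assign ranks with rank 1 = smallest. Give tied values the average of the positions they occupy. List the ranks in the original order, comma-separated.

Sorted (ascending): 397, 428, 428, 488, 491, 491, 554, 554, 554, 559
The 2 values of 428 occupy positions 2–3 → average rank (2+3)/2 = 2.5.
The 2 values of 491 occupy positions 5–6 → average rank (5+6)/2 = 5.5.
The 3 values of 554 occupy positions 7–9 → average rank 8.

1, 4, 8, 8, 5.5, 5.5, 2.5, 8, 2.5, 10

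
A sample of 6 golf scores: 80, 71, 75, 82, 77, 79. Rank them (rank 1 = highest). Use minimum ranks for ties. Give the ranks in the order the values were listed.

Sorted (descending): 82, 80, 79, 77, 75, 71
No ties — each value takes its position as its rank.

2, 6, 5, 1, 4, 3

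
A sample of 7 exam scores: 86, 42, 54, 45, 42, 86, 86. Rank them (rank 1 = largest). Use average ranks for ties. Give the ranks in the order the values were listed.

2, 6.5, 4, 5, 6.5, 2, 2

Sorted (descending): 86, 86, 86, 54, 45, 42, 42
The 3 values of 86 occupy positions 1–3 → average rank 2.
The 2 values of 42 occupy positions 6–7 → average rank (6+7)/2 = 6.5.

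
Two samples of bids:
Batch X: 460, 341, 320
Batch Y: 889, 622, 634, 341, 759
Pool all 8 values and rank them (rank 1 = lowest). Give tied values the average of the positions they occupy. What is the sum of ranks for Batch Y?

Sorted (ascending): 320, 341, 341, 460, 622, 634, 759, 889
The 2 values of 341 occupy positions 2–3 → average rank (2+3)/2 = 2.5.
Batch Y values → pooled ranks: 889→8, 622→5, 634→6, 341→2.5, 759→7
Rank sum = 8 + 5 + 6 + 2.5 + 7 = 28.5

28.5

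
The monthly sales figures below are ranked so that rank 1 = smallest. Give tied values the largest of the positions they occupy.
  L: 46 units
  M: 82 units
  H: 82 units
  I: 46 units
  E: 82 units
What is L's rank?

2

Sorted (ascending): 46, 46, 82, 82, 82
The 2 values of 46 occupy positions 1–2 → each gets rank 2.
The 3 values of 82 occupy positions 3–5 → each gets rank 5.
L has value 46 units → rank 2.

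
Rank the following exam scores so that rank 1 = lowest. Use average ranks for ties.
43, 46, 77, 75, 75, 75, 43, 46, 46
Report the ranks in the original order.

Sorted (ascending): 43, 43, 46, 46, 46, 75, 75, 75, 77
The 2 values of 43 occupy positions 1–2 → average rank (1+2)/2 = 1.5.
The 3 values of 46 occupy positions 3–5 → average rank 4.
The 3 values of 75 occupy positions 6–8 → average rank 7.

1.5, 4, 9, 7, 7, 7, 1.5, 4, 4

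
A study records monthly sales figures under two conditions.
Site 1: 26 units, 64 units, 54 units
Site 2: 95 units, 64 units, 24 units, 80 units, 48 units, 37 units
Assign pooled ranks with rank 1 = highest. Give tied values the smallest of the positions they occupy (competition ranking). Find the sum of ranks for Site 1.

Sorted (descending): 95, 80, 64, 64, 54, 48, 37, 26, 24
The 2 values of 64 occupy positions 3–4 → each gets rank 3.
Site 1 values → pooled ranks: 26→8, 64→3, 54→5
Rank sum = 8 + 3 + 5 = 16

16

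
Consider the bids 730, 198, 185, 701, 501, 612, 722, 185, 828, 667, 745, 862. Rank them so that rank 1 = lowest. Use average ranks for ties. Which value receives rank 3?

198

Sorted (ascending): 185, 185, 198, 501, 612, 667, 701, 722, 730, 745, 828, 862
The 2 values of 185 occupy positions 1–2 → average rank (1+2)/2 = 1.5.
Rank 3 → value 198.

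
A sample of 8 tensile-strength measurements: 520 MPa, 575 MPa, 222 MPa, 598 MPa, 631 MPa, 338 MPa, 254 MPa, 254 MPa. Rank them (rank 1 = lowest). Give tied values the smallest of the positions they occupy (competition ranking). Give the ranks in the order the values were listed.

5, 6, 1, 7, 8, 4, 2, 2

Sorted (ascending): 222, 254, 254, 338, 520, 575, 598, 631
The 2 values of 254 occupy positions 2–3 → each gets rank 2.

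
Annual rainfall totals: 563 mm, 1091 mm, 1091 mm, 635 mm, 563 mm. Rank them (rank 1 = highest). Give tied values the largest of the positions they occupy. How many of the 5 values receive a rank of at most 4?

3

Sorted (descending): 1091, 1091, 635, 563, 563
The 2 values of 1091 occupy positions 1–2 → each gets rank 2.
The 2 values of 563 occupy positions 4–5 → each gets rank 5.
Ranks ≤ 4: {2, 2, 3} → 3 values.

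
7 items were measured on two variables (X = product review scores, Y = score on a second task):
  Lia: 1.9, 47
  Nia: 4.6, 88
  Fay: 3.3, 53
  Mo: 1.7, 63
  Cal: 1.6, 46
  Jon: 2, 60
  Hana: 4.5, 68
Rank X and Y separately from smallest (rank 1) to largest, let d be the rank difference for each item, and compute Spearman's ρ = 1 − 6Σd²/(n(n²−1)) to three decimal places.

Ranks of variable 1: 3, 7, 5, 2, 1, 4, 6
Ranks of variable 2: 2, 7, 3, 5, 1, 4, 6
d = r₁ − r₂: 1, 0, 2, -3, 0, 0, 0
d²: 1, 0, 4, 9, 0, 0, 0; Σd² = 14
ρ = 1 − 6·14/(7·48) = 1 − 84/336 = 0.750

0.750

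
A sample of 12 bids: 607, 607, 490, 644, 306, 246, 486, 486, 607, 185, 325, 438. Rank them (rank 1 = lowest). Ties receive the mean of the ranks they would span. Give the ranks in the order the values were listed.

Sorted (ascending): 185, 246, 306, 325, 438, 486, 486, 490, 607, 607, 607, 644
The 2 values of 486 occupy positions 6–7 → average rank (6+7)/2 = 6.5.
The 3 values of 607 occupy positions 9–11 → average rank 10.

10, 10, 8, 12, 3, 2, 6.5, 6.5, 10, 1, 4, 5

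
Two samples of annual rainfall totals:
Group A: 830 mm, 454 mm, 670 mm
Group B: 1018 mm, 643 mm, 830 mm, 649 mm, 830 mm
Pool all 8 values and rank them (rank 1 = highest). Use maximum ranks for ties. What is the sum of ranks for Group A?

17

Sorted (descending): 1018, 830, 830, 830, 670, 649, 643, 454
The 3 values of 830 occupy positions 2–4 → each gets rank 4.
Group A values → pooled ranks: 830→4, 454→8, 670→5
Rank sum = 4 + 8 + 5 = 17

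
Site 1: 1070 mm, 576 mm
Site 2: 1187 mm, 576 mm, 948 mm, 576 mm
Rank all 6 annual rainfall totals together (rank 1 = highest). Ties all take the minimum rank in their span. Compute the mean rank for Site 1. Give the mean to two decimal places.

Sorted (descending): 1187, 1070, 948, 576, 576, 576
The 3 values of 576 occupy positions 4–6 → each gets rank 4.
Site 1 values → pooled ranks: 1070→2, 576→4
Mean rank = (2 + 4) / 2 = 3.00

3.00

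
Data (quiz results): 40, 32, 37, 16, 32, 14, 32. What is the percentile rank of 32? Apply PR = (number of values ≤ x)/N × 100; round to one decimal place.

N = 7.
Strictly below 32: 2. Equal to 32: 3.
PR = 5/7 × 100 = 71.4

71.4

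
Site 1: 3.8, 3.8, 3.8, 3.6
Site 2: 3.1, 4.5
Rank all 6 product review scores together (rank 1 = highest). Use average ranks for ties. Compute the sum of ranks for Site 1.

14

Sorted (descending): 4.5, 3.8, 3.8, 3.8, 3.6, 3.1
The 3 values of 3.8 occupy positions 2–4 → average rank 3.
Site 1 values → pooled ranks: 3.8→3, 3.8→3, 3.8→3, 3.6→5
Rank sum = 3 + 3 + 3 + 5 = 14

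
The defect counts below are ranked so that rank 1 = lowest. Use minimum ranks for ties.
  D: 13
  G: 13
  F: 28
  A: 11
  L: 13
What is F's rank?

5

Sorted (ascending): 11, 13, 13, 13, 28
The 3 values of 13 occupy positions 2–4 → each gets rank 2.
F has value 28 → rank 5.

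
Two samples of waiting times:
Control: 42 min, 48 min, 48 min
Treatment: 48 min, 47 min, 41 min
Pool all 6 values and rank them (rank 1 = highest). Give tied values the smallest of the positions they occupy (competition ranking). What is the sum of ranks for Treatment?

Sorted (descending): 48, 48, 48, 47, 42, 41
The 3 values of 48 occupy positions 1–3 → each gets rank 1.
Treatment values → pooled ranks: 48→1, 47→4, 41→6
Rank sum = 1 + 4 + 6 = 11

11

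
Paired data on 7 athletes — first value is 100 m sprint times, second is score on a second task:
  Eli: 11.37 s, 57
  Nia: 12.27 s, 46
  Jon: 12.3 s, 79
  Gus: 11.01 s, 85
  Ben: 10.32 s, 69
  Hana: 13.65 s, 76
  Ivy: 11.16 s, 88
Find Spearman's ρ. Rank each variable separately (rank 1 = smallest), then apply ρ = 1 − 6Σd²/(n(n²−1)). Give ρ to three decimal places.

-0.179

Ranks of variable 1: 4, 5, 6, 2, 1, 7, 3
Ranks of variable 2: 2, 1, 5, 6, 3, 4, 7
d = r₁ − r₂: 2, 4, 1, -4, -2, 3, -4
d²: 4, 16, 1, 16, 4, 9, 16; Σd² = 66
ρ = 1 − 6·66/(7·48) = 1 − 396/336 = -0.179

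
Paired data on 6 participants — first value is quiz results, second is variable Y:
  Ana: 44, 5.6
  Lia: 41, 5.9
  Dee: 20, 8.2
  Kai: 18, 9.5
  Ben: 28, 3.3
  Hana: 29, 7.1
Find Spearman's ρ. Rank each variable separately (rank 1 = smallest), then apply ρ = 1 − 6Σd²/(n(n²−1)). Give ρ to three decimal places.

Ranks of variable 1: 6, 5, 2, 1, 3, 4
Ranks of variable 2: 2, 3, 5, 6, 1, 4
d = r₁ − r₂: 4, 2, -3, -5, 2, 0
d²: 16, 4, 9, 25, 4, 0; Σd² = 58
ρ = 1 − 6·58/(6·35) = 1 − 348/210 = -0.657

-0.657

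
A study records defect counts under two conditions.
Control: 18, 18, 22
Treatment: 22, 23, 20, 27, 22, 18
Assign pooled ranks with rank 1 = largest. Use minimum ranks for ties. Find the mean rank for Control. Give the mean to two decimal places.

Sorted (descending): 27, 23, 22, 22, 22, 20, 18, 18, 18
The 3 values of 22 occupy positions 3–5 → each gets rank 3.
The 3 values of 18 occupy positions 7–9 → each gets rank 7.
Control values → pooled ranks: 18→7, 18→7, 22→3
Mean rank = (7 + 7 + 3) / 3 = 5.67

5.67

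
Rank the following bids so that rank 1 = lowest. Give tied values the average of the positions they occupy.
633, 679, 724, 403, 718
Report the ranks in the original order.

2, 3, 5, 1, 4

Sorted (ascending): 403, 633, 679, 718, 724
No ties — each value takes its position as its rank.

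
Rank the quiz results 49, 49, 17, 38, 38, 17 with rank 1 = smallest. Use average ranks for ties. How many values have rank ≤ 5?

Sorted (ascending): 17, 17, 38, 38, 49, 49
The 2 values of 17 occupy positions 1–2 → average rank (1+2)/2 = 1.5.
The 2 values of 38 occupy positions 3–4 → average rank (3+4)/2 = 3.5.
The 2 values of 49 occupy positions 5–6 → average rank (5+6)/2 = 5.5.
Ranks ≤ 5: {1.5, 1.5, 3.5, 3.5} → 4 values.

4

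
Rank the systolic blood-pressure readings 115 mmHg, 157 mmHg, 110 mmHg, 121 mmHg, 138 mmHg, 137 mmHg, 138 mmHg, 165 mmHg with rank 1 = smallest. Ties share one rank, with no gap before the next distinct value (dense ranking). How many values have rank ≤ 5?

Sorted (ascending): 110, 115, 121, 137, 138, 138, 157, 165
The 2 values of 138 share dense rank 5.
Remaining distinct values take the next consecutive integers.
Ranks ≤ 5: {1, 2, 3, 4, 5, 5} → 6 values.

6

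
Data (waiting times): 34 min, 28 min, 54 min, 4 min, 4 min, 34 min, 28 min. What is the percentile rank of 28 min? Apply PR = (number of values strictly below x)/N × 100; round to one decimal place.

N = 7.
Strictly below 28: 2. Equal to 28: 2.
PR = 2/7 × 100 = 28.6

28.6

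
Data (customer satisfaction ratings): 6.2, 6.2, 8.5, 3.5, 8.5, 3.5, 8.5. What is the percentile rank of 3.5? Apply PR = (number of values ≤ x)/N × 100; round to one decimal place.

28.6

N = 7.
Strictly below 3.5: 0. Equal to 3.5: 2.
PR = 2/7 × 100 = 28.6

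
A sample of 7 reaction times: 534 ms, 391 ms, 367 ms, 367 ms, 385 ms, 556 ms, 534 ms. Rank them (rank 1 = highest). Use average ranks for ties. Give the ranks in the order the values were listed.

Sorted (descending): 556, 534, 534, 391, 385, 367, 367
The 2 values of 534 occupy positions 2–3 → average rank (2+3)/2 = 2.5.
The 2 values of 367 occupy positions 6–7 → average rank (6+7)/2 = 6.5.

2.5, 4, 6.5, 6.5, 5, 1, 2.5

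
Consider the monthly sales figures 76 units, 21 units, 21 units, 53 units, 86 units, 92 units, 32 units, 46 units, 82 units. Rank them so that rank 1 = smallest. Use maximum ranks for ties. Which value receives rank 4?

46

Sorted (ascending): 21, 21, 32, 46, 53, 76, 82, 86, 92
The 2 values of 21 occupy positions 1–2 → each gets rank 2.
Rank 4 → value 46.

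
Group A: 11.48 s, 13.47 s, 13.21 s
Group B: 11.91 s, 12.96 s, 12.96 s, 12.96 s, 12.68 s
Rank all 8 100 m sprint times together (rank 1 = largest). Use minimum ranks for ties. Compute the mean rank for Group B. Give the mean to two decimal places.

4.40

Sorted (descending): 13.47, 13.21, 12.96, 12.96, 12.96, 12.68, 11.91, 11.48
The 3 values of 12.96 occupy positions 3–5 → each gets rank 3.
Group B values → pooled ranks: 11.91→7, 12.96→3, 12.96→3, 12.96→3, 12.68→6
Mean rank = (7 + 3 + 3 + 3 + 6) / 5 = 4.40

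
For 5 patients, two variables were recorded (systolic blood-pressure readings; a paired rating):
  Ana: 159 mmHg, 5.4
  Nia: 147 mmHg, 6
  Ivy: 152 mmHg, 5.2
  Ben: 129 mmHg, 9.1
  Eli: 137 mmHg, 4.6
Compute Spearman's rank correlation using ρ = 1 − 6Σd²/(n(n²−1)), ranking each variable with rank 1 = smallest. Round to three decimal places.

-0.300

Ranks of variable 1: 5, 3, 4, 1, 2
Ranks of variable 2: 3, 4, 2, 5, 1
d = r₁ − r₂: 2, -1, 2, -4, 1
d²: 4, 1, 4, 16, 1; Σd² = 26
ρ = 1 − 6·26/(5·24) = 1 − 156/120 = -0.300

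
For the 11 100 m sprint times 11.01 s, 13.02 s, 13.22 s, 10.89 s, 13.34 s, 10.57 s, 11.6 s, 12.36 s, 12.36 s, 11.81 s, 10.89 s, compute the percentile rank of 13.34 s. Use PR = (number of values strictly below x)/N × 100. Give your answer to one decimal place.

N = 11.
Strictly below 13.34: 10. Equal to 13.34: 1.
PR = 10/11 × 100 = 90.9

90.9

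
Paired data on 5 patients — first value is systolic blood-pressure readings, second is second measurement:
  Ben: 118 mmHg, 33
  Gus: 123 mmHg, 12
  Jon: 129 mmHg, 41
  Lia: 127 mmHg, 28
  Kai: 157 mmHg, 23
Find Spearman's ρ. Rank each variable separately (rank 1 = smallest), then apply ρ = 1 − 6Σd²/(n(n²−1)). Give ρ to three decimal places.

0.000

Ranks of variable 1: 1, 2, 4, 3, 5
Ranks of variable 2: 4, 1, 5, 3, 2
d = r₁ − r₂: -3, 1, -1, 0, 3
d²: 9, 1, 1, 0, 9; Σd² = 20
ρ = 1 − 6·20/(5·24) = 1 − 120/120 = 0.000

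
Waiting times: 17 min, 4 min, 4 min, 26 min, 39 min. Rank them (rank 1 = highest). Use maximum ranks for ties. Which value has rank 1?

39

Sorted (descending): 39, 26, 17, 4, 4
The 2 values of 4 occupy positions 4–5 → each gets rank 5.
Rank 1 → value 39.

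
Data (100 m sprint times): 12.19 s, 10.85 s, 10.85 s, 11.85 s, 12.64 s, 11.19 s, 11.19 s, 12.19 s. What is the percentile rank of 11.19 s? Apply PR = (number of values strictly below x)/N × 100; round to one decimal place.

25.0

N = 8.
Strictly below 11.19: 2. Equal to 11.19: 2.
PR = 2/8 × 100 = 25.0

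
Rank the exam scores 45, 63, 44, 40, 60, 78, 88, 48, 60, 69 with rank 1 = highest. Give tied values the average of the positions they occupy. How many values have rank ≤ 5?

Sorted (descending): 88, 78, 69, 63, 60, 60, 48, 45, 44, 40
The 2 values of 60 occupy positions 5–6 → average rank (5+6)/2 = 5.5.
Ranks ≤ 5: {1, 2, 3, 4} → 4 values.

4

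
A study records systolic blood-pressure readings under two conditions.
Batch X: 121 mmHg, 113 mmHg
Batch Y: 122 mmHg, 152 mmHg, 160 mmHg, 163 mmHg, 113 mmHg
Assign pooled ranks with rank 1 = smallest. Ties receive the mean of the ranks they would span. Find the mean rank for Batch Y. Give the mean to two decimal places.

4.70

Sorted (ascending): 113, 113, 121, 122, 152, 160, 163
The 2 values of 113 occupy positions 1–2 → average rank (1+2)/2 = 1.5.
Batch Y values → pooled ranks: 122→4, 152→5, 160→6, 163→7, 113→1.5
Mean rank = (4 + 5 + 6 + 7 + 1.5) / 5 = 4.70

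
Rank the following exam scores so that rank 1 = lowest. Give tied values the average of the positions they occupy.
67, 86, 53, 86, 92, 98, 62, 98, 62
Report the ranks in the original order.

4, 5.5, 1, 5.5, 7, 8.5, 2.5, 8.5, 2.5

Sorted (ascending): 53, 62, 62, 67, 86, 86, 92, 98, 98
The 2 values of 62 occupy positions 2–3 → average rank (2+3)/2 = 2.5.
The 2 values of 86 occupy positions 5–6 → average rank (5+6)/2 = 5.5.
The 2 values of 98 occupy positions 8–9 → average rank (8+9)/2 = 8.5.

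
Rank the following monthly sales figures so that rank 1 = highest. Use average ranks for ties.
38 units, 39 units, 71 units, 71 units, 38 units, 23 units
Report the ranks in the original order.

Sorted (descending): 71, 71, 39, 38, 38, 23
The 2 values of 71 occupy positions 1–2 → average rank (1+2)/2 = 1.5.
The 2 values of 38 occupy positions 4–5 → average rank (4+5)/2 = 4.5.

4.5, 3, 1.5, 1.5, 4.5, 6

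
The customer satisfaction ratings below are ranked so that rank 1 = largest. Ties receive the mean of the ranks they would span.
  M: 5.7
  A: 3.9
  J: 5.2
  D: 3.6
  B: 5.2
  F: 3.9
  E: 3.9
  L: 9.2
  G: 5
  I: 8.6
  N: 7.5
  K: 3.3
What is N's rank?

3

Sorted (descending): 9.2, 8.6, 7.5, 5.7, 5.2, 5.2, 5, 3.9, 3.9, 3.9, 3.6, 3.3
The 2 values of 5.2 occupy positions 5–6 → average rank (5+6)/2 = 5.5.
The 3 values of 3.9 occupy positions 8–10 → average rank 9.
N has value 7.5 → rank 3.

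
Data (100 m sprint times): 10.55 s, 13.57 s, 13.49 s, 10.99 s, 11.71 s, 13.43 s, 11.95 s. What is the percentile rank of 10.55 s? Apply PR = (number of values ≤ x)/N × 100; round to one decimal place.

N = 7.
Strictly below 10.55: 0. Equal to 10.55: 1.
PR = 1/7 × 100 = 14.3

14.3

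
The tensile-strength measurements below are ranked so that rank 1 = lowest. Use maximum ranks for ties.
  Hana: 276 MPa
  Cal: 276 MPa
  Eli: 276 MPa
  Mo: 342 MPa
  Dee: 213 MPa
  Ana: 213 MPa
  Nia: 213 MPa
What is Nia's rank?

3

Sorted (ascending): 213, 213, 213, 276, 276, 276, 342
The 3 values of 213 occupy positions 1–3 → each gets rank 3.
The 3 values of 276 occupy positions 4–6 → each gets rank 6.
Nia has value 213 MPa → rank 3.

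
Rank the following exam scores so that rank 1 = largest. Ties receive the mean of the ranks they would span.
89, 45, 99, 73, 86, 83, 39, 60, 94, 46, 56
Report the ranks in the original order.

Sorted (descending): 99, 94, 89, 86, 83, 73, 60, 56, 46, 45, 39
No ties — each value takes its position as its rank.

3, 10, 1, 6, 4, 5, 11, 7, 2, 9, 8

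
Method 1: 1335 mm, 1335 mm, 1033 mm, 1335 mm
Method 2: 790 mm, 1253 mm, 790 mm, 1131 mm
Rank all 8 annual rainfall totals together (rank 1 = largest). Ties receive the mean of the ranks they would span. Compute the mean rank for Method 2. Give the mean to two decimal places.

6.00

Sorted (descending): 1335, 1335, 1335, 1253, 1131, 1033, 790, 790
The 3 values of 1335 occupy positions 1–3 → average rank 2.
The 2 values of 790 occupy positions 7–8 → average rank (7+8)/2 = 7.5.
Method 2 values → pooled ranks: 790→7.5, 1253→4, 790→7.5, 1131→5
Mean rank = (7.5 + 4 + 7.5 + 5) / 4 = 6.00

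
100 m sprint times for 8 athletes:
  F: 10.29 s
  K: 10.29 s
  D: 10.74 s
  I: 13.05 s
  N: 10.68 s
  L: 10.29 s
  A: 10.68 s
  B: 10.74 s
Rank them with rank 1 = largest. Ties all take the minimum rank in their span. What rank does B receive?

2

Sorted (descending): 13.05, 10.74, 10.74, 10.68, 10.68, 10.29, 10.29, 10.29
The 2 values of 10.74 occupy positions 2–3 → each gets rank 2.
The 2 values of 10.68 occupy positions 4–5 → each gets rank 4.
The 3 values of 10.29 occupy positions 6–8 → each gets rank 6.
B has value 10.74 s → rank 2.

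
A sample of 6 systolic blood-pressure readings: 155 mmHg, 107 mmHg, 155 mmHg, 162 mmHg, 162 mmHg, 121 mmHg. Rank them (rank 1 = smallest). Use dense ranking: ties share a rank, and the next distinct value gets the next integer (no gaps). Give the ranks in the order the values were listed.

3, 1, 3, 4, 4, 2

Sorted (ascending): 107, 121, 155, 155, 162, 162
The 2 values of 155 share dense rank 3.
The 2 values of 162 share dense rank 4.
Remaining distinct values take the next consecutive integers.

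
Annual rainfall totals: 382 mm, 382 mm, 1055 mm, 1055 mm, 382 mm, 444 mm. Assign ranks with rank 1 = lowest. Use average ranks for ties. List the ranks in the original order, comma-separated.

2, 2, 5.5, 5.5, 2, 4

Sorted (ascending): 382, 382, 382, 444, 1055, 1055
The 3 values of 382 occupy positions 1–3 → average rank 2.
The 2 values of 1055 occupy positions 5–6 → average rank (5+6)/2 = 5.5.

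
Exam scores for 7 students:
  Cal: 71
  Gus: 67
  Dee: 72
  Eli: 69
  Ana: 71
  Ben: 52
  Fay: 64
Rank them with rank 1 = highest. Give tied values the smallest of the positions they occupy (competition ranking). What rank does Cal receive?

Sorted (descending): 72, 71, 71, 69, 67, 64, 52
The 2 values of 71 occupy positions 2–3 → each gets rank 2.
Cal has value 71 → rank 2.

2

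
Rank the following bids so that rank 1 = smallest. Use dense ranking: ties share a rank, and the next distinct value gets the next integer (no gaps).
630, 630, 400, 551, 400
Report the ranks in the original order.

Sorted (ascending): 400, 400, 551, 630, 630
The 2 values of 400 share dense rank 1.
The 2 values of 630 share dense rank 3.
Remaining distinct values take the next consecutive integers.

3, 3, 1, 2, 1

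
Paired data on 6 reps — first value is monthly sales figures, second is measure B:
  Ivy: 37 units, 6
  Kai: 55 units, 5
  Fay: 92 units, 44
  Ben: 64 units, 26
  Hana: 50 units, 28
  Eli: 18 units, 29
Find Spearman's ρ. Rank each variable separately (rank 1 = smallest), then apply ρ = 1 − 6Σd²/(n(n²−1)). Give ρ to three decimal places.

0.143

Ranks of variable 1: 2, 4, 6, 5, 3, 1
Ranks of variable 2: 2, 1, 6, 3, 4, 5
d = r₁ − r₂: 0, 3, 0, 2, -1, -4
d²: 0, 9, 0, 4, 1, 16; Σd² = 30
ρ = 1 − 6·30/(6·35) = 1 − 180/210 = 0.143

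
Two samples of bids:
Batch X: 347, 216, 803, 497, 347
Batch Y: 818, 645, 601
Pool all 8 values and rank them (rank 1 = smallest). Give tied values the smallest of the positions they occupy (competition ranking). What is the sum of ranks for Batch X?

16

Sorted (ascending): 216, 347, 347, 497, 601, 645, 803, 818
The 2 values of 347 occupy positions 2–3 → each gets rank 2.
Batch X values → pooled ranks: 347→2, 216→1, 803→7, 497→4, 347→2
Rank sum = 2 + 1 + 7 + 4 + 2 = 16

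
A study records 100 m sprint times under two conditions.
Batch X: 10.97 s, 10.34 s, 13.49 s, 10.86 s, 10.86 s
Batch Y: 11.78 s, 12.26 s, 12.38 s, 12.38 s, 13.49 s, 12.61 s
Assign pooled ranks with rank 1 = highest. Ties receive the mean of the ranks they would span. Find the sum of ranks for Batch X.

39.5

Sorted (descending): 13.49, 13.49, 12.61, 12.38, 12.38, 12.26, 11.78, 10.97, 10.86, 10.86, 10.34
The 2 values of 13.49 occupy positions 1–2 → average rank (1+2)/2 = 1.5.
The 2 values of 12.38 occupy positions 4–5 → average rank (4+5)/2 = 4.5.
The 2 values of 10.86 occupy positions 9–10 → average rank (9+10)/2 = 9.5.
Batch X values → pooled ranks: 10.97→8, 10.34→11, 13.49→1.5, 10.86→9.5, 10.86→9.5
Rank sum = 8 + 11 + 1.5 + 9.5 + 9.5 = 39.5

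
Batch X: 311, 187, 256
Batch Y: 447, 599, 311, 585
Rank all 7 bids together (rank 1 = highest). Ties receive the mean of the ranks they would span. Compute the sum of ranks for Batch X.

Sorted (descending): 599, 585, 447, 311, 311, 256, 187
The 2 values of 311 occupy positions 4–5 → average rank (4+5)/2 = 4.5.
Batch X values → pooled ranks: 311→4.5, 187→7, 256→6
Rank sum = 4.5 + 7 + 6 = 17.5

17.5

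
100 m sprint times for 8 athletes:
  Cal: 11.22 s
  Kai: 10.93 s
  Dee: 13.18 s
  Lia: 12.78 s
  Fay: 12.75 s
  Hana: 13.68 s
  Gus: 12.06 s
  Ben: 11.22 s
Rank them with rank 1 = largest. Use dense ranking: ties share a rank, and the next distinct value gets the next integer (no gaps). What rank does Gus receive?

5

Sorted (descending): 13.68, 13.18, 12.78, 12.75, 12.06, 11.22, 11.22, 10.93
The 2 values of 11.22 share dense rank 6.
Remaining distinct values take the next consecutive integers.
Gus has value 12.06 s → rank 5.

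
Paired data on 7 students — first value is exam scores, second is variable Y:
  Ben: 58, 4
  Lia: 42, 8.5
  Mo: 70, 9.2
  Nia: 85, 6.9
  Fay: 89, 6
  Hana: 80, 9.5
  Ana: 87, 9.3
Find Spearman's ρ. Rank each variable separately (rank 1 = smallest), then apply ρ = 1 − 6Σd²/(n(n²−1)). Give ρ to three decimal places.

0.071

Ranks of variable 1: 2, 1, 3, 5, 7, 4, 6
Ranks of variable 2: 1, 4, 5, 3, 2, 7, 6
d = r₁ − r₂: 1, -3, -2, 2, 5, -3, 0
d²: 1, 9, 4, 4, 25, 9, 0; Σd² = 52
ρ = 1 − 6·52/(7·48) = 1 − 312/336 = 0.071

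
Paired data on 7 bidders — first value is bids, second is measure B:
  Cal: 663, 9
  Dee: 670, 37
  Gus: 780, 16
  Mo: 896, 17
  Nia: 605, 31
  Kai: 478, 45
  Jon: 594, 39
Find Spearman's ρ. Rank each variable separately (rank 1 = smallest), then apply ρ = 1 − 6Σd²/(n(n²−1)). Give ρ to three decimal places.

-0.679

Ranks of variable 1: 4, 5, 6, 7, 3, 1, 2
Ranks of variable 2: 1, 5, 2, 3, 4, 7, 6
d = r₁ − r₂: 3, 0, 4, 4, -1, -6, -4
d²: 9, 0, 16, 16, 1, 36, 16; Σd² = 94
ρ = 1 − 6·94/(7·48) = 1 − 564/336 = -0.679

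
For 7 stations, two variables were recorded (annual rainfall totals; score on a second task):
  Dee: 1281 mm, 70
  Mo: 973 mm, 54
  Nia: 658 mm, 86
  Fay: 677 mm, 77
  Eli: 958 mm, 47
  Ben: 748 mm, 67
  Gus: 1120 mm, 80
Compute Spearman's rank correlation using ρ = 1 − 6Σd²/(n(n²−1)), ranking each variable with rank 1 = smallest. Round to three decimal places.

-0.286

Ranks of variable 1: 7, 5, 1, 2, 4, 3, 6
Ranks of variable 2: 4, 2, 7, 5, 1, 3, 6
d = r₁ − r₂: 3, 3, -6, -3, 3, 0, 0
d²: 9, 9, 36, 9, 9, 0, 0; Σd² = 72
ρ = 1 − 6·72/(7·48) = 1 − 432/336 = -0.286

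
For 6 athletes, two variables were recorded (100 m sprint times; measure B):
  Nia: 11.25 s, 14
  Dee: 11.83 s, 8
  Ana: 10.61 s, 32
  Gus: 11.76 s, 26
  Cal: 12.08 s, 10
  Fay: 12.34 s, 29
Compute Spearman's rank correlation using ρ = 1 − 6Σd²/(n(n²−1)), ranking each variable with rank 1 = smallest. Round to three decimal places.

Ranks of variable 1: 2, 4, 1, 3, 5, 6
Ranks of variable 2: 3, 1, 6, 4, 2, 5
d = r₁ − r₂: -1, 3, -5, -1, 3, 1
d²: 1, 9, 25, 1, 9, 1; Σd² = 46
ρ = 1 − 6·46/(6·35) = 1 − 276/210 = -0.314

-0.314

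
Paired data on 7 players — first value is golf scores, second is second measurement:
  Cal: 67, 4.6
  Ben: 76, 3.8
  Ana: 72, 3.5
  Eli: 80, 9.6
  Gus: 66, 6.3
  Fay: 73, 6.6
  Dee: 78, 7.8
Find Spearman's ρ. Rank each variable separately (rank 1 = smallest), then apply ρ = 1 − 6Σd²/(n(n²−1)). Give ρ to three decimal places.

Ranks of variable 1: 2, 5, 3, 7, 1, 4, 6
Ranks of variable 2: 3, 2, 1, 7, 4, 5, 6
d = r₁ − r₂: -1, 3, 2, 0, -3, -1, 0
d²: 1, 9, 4, 0, 9, 1, 0; Σd² = 24
ρ = 1 − 6·24/(7·48) = 1 − 144/336 = 0.571

0.571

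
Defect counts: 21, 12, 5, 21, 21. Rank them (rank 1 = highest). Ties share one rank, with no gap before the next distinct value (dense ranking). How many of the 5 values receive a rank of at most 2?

Sorted (descending): 21, 21, 21, 12, 5
The 3 values of 21 share dense rank 1.
Remaining distinct values take the next consecutive integers.
Ranks ≤ 2: {1, 1, 1, 2} → 4 values.

4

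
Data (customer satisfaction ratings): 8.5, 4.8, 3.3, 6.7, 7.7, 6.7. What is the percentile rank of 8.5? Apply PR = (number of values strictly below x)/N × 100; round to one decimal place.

N = 6.
Strictly below 8.5: 5. Equal to 8.5: 1.
PR = 5/6 × 100 = 83.3

83.3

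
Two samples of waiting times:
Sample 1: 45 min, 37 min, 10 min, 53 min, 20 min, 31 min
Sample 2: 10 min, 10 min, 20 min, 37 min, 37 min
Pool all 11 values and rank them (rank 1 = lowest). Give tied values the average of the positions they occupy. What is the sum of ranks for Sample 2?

Sorted (ascending): 10, 10, 10, 20, 20, 31, 37, 37, 37, 45, 53
The 3 values of 10 occupy positions 1–3 → average rank 2.
The 2 values of 20 occupy positions 4–5 → average rank (4+5)/2 = 4.5.
The 3 values of 37 occupy positions 7–9 → average rank 8.
Sample 2 values → pooled ranks: 10→2, 10→2, 20→4.5, 37→8, 37→8
Rank sum = 2 + 2 + 4.5 + 8 + 8 = 24.5

24.5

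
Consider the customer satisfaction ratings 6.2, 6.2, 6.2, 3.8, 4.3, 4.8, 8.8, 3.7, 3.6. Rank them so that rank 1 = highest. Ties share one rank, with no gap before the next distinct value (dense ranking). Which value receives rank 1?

Sorted (descending): 8.8, 6.2, 6.2, 6.2, 4.8, 4.3, 3.8, 3.7, 3.6
The 3 values of 6.2 share dense rank 2.
Remaining distinct values take the next consecutive integers.
Rank 1 → value 8.8.

8.8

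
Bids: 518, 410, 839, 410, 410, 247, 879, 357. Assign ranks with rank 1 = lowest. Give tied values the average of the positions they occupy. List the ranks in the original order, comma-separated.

Sorted (ascending): 247, 357, 410, 410, 410, 518, 839, 879
The 3 values of 410 occupy positions 3–5 → average rank 4.

6, 4, 7, 4, 4, 1, 8, 2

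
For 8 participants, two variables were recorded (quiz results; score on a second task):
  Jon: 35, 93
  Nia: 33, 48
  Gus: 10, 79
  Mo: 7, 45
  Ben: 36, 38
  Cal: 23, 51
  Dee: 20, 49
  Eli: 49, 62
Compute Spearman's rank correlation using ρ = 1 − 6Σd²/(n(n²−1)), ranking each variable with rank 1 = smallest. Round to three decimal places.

0.095

Ranks of variable 1: 6, 5, 2, 1, 7, 4, 3, 8
Ranks of variable 2: 8, 3, 7, 2, 1, 5, 4, 6
d = r₁ − r₂: -2, 2, -5, -1, 6, -1, -1, 2
d²: 4, 4, 25, 1, 36, 1, 1, 4; Σd² = 76
ρ = 1 − 6·76/(8·63) = 1 − 456/504 = 0.095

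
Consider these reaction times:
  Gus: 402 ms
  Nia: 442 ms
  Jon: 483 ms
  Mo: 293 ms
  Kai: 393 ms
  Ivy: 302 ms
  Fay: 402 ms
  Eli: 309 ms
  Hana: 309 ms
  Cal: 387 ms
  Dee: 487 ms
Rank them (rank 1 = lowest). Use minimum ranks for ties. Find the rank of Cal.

5

Sorted (ascending): 293, 302, 309, 309, 387, 393, 402, 402, 442, 483, 487
The 2 values of 309 occupy positions 3–4 → each gets rank 3.
The 2 values of 402 occupy positions 7–8 → each gets rank 7.
Cal has value 387 ms → rank 5.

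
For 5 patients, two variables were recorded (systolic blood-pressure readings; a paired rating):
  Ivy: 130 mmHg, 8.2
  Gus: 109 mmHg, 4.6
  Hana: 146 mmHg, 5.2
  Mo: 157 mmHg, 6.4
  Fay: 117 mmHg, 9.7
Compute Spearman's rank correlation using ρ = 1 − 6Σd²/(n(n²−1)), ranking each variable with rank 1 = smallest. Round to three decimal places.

0.100

Ranks of variable 1: 3, 1, 4, 5, 2
Ranks of variable 2: 4, 1, 2, 3, 5
d = r₁ − r₂: -1, 0, 2, 2, -3
d²: 1, 0, 4, 4, 9; Σd² = 18
ρ = 1 − 6·18/(5·24) = 1 − 108/120 = 0.100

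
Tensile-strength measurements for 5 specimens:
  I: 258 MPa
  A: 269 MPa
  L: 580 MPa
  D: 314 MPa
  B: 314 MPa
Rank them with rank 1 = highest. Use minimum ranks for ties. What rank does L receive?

Sorted (descending): 580, 314, 314, 269, 258
The 2 values of 314 occupy positions 2–3 → each gets rank 2.
L has value 580 MPa → rank 1.

1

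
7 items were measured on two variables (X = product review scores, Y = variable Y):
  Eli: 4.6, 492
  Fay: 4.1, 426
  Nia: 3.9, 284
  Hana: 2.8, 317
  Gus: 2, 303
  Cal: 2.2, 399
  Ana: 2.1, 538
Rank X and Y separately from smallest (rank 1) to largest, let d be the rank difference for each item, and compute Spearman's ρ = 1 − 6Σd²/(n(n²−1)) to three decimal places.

Ranks of variable 1: 7, 6, 5, 4, 1, 3, 2
Ranks of variable 2: 6, 5, 1, 3, 2, 4, 7
d = r₁ − r₂: 1, 1, 4, 1, -1, -1, -5
d²: 1, 1, 16, 1, 1, 1, 25; Σd² = 46
ρ = 1 − 6·46/(7·48) = 1 − 276/336 = 0.179

0.179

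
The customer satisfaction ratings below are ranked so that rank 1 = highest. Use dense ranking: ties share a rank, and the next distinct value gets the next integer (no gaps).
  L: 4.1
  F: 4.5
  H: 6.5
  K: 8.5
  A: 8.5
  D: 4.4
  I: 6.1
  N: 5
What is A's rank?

1

Sorted (descending): 8.5, 8.5, 6.5, 6.1, 5, 4.5, 4.4, 4.1
The 2 values of 8.5 share dense rank 1.
Remaining distinct values take the next consecutive integers.
A has value 8.5 → rank 1.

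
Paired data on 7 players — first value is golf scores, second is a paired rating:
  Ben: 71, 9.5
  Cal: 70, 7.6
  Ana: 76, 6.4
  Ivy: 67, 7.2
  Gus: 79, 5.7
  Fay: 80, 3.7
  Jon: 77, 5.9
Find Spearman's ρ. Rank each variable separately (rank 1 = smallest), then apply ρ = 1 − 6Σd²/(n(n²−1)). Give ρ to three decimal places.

Ranks of variable 1: 3, 2, 4, 1, 6, 7, 5
Ranks of variable 2: 7, 6, 4, 5, 2, 1, 3
d = r₁ − r₂: -4, -4, 0, -4, 4, 6, 2
d²: 16, 16, 0, 16, 16, 36, 4; Σd² = 104
ρ = 1 − 6·104/(7·48) = 1 − 624/336 = -0.857

-0.857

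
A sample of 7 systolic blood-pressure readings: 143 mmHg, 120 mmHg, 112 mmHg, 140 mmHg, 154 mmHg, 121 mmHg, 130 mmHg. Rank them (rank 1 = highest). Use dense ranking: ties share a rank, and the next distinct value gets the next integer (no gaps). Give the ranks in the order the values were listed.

Sorted (descending): 154, 143, 140, 130, 121, 120, 112
No ties — each value takes its position as its rank.

2, 6, 7, 3, 1, 5, 4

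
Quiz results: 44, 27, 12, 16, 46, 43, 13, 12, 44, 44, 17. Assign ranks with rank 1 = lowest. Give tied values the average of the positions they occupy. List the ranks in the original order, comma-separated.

9, 6, 1.5, 4, 11, 7, 3, 1.5, 9, 9, 5

Sorted (ascending): 12, 12, 13, 16, 17, 27, 43, 44, 44, 44, 46
The 2 values of 12 occupy positions 1–2 → average rank (1+2)/2 = 1.5.
The 3 values of 44 occupy positions 8–10 → average rank 9.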